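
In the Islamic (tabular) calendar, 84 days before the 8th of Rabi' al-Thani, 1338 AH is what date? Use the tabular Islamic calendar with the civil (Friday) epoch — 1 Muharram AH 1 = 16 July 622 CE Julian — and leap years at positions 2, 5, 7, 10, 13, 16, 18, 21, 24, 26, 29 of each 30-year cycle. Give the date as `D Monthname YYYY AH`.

Counting 84 days back from JDN 2422324 reaches JDN 2422240, which is 13 Muharram 1338 AH.

13 Muharram 1338 AH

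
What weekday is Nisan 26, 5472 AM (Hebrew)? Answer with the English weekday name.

In the Gregorian calendar this is 2 May 1712 (JDN 2346477).
JDN 2346477 mod 7 = 0, and JDN 0 was a Monday, so this is a Monday.

Monday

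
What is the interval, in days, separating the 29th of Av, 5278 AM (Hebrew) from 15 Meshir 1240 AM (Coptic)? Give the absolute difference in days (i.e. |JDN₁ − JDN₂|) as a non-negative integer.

2014

JDN of the first date = 2275725.
JDN of the second date = 2277739.
|2277739 − 2275725| = 2014.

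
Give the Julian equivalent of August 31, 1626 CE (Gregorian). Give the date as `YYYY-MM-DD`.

1626-08-21

At this point the Julian calendar is 10 days behind the Gregorian.
31 August 1626 Gregorian − 10 days → 21 August 1626 Julian.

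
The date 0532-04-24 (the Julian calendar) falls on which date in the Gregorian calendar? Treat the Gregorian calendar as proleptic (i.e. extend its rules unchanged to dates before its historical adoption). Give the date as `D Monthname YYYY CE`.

26 April 532 CE

The Julian–Gregorian offset here is 2 days (Julian trailing).
24 April 532 Julian + 2 days → 26 April 532 Gregorian.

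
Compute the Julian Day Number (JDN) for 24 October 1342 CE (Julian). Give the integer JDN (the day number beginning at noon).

2211520

Equivalently 1 November 1342 (proleptic Gregorian).
JDN 2400001 is 17 November 1858 CE (Gregorian), MJD 0; the target day is −188481 days from there, so JDN = 2211520.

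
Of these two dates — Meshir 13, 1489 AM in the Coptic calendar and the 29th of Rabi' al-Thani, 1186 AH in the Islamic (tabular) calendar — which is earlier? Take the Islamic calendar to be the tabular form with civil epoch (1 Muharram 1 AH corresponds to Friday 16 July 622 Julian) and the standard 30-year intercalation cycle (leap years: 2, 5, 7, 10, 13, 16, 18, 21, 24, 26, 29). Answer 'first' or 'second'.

The two dates have Julian Day Numbers 2368684 and 2368481 respectively.
Since 2368481 < 2368684, the second date comes first.

second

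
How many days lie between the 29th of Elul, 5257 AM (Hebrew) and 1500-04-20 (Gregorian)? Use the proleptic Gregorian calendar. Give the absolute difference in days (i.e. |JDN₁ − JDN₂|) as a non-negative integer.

JDN of the first date = 2268076.
JDN of the second date = 2269033.
|2269033 − 2268076| = 957.

957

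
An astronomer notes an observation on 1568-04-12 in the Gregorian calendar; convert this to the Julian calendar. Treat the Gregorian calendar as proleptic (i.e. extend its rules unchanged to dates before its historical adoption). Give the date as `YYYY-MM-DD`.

The Julian–Gregorian offset here is 10 days (Julian trailing).
12 April 1568 Gregorian − 10 days → 2 April 1568 Julian.

1568-04-02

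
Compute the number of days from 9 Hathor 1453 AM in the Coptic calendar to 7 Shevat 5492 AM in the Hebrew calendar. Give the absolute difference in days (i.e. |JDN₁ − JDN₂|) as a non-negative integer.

First date → JDN 2355441; second date → JDN 2353693.
The interval is |2355441 − 2353693| = 1748 days.

1748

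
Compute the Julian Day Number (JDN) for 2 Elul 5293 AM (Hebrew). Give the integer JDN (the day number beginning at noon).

2281221

Equivalently 2 September 1533 (proleptic Gregorian).
JDN 2451545 is 1 January 2000 CE (Gregorian); the target day is −170324 days from there, so JDN = 2281221.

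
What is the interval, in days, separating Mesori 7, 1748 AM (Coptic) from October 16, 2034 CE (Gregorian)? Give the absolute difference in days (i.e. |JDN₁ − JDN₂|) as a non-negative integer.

794

First date → JDN 2463458; second date → JDN 2464252.
The interval is |2463458 − 2464252| = 794 days.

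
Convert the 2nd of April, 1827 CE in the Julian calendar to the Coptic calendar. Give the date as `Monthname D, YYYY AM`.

The source date corresponds to 14 April 1827 in the Gregorian calendar (JDN 2388461).
That day falls on 7 Parmouti 1543 AM in the Coptic calendar.

Parmouti 7, 1543 AM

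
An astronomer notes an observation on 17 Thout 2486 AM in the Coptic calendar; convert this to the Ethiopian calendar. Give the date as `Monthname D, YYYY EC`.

The source date corresponds to 3 October 2769 in the Gregorian calendar (JDN 2732692).
That day falls on 17 Meskerem 2762 EC in the Ethiopian calendar.

Meskerem 17, 2762 EC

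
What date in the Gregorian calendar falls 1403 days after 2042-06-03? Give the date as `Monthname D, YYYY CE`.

The starting date is JDN 2467039; 2467039 + 1403 = 2468442.
JDN 2468442 corresponds to April 6, 2046 CE.

April 6, 2046 CE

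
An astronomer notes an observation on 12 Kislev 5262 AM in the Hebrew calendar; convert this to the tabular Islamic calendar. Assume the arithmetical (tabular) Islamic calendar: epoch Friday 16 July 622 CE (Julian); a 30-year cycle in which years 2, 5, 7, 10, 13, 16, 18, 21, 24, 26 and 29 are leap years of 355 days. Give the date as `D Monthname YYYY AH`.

The source date corresponds to 3 December 1501 in the proleptic Gregorian calendar (JDN 2269625).
That day falls on 12 Jumada al-Awwal 907 AH in the tabular Islamic calendar.

12 Jumada al-Awwal 907 AH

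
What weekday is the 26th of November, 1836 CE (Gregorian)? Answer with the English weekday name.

Since JDN mod 7 = 5 (0 = Monday), the day is Saturday.

Saturday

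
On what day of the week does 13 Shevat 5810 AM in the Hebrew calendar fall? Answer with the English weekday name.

Saturday

In the Gregorian calendar this is 5 February 2050 (JDN 2469843).
2469843 ≡ 5 (mod 7); counting from Monday = 0 gives Saturday.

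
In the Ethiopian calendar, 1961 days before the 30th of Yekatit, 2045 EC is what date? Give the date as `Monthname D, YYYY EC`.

Counting 1961 days back from JDN 2470971 reaches JDN 2469010, which is Tikimt 15, 2040 EC.

Tikimt 15, 2040 EC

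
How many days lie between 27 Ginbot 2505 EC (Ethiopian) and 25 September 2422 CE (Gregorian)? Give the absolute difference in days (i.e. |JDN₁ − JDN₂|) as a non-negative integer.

First date → JDN 2639073; second date → JDN 2605945.
The interval is |2639073 − 2605945| = 33128 days.

33128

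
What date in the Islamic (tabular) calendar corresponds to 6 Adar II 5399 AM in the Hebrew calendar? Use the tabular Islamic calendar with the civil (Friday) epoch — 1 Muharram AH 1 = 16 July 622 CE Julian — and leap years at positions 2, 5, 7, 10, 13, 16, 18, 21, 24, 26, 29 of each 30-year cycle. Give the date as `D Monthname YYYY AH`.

7 Dhu al-Qa'dah 1048 AH

The source date corresponds to 12 March 1639 in the Gregorian calendar (JDN 2319763).
That day falls on 7 Dhu al-Qa'dah 1048 AH in the tabular Islamic calendar.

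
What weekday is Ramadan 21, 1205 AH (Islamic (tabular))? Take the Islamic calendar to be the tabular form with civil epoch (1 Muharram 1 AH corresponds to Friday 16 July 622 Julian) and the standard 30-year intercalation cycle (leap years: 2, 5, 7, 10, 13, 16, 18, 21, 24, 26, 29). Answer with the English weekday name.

This is JDN 2375353 (24 May 1791 Gregorian).
JDN 2375353 mod 7 = 1, and JDN 0 was a Monday, so this is a Tuesday.

Tuesday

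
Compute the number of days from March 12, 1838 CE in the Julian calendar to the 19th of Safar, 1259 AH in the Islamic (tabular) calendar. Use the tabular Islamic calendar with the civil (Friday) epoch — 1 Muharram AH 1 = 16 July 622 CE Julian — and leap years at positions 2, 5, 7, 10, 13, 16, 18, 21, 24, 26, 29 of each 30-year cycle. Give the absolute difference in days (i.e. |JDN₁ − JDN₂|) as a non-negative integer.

1823

JDN of the first date = 2392458.
JDN of the second date = 2394281.
|2394281 − 2392458| = 1823.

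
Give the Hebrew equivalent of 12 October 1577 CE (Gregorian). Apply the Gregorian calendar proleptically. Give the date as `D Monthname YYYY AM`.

Julian Day Number of the source date = 2297332.
Converting JDN 2297332 to the Hebrew calendar gives 21 Tishrei 5338 AM.

21 Tishrei 5338 AM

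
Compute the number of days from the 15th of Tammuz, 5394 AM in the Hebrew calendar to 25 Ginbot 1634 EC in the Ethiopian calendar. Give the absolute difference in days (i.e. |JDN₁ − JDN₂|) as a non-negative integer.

2880

First date → JDN 2318058; second date → JDN 2320938.
The interval is |2318058 − 2320938| = 2880 days.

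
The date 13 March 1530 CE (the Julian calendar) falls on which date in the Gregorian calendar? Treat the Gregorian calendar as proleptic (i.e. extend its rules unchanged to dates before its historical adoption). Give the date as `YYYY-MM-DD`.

At this point the Julian calendar is 10 days behind the Gregorian.
13 March 1530 Julian + 10 days → 23 March 1530 Gregorian.

1530-03-23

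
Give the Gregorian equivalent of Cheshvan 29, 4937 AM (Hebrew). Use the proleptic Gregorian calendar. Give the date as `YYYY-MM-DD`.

1176-11-10

Both dates share Julian Day Number 2150899; in the Gregorian calendar that is 10 November 1176 CE.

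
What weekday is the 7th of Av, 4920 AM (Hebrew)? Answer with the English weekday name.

Equivalently 19 July 1160 Gregorian, JDN 2144941.
2144941 ≡ 1 (mod 7); counting from Monday = 0 gives Tuesday.

Tuesday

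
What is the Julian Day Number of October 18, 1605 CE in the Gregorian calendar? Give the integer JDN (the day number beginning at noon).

2307565

JDN 2451545 is 1 January 2000 CE (Gregorian); the target day is −143980 days from there, so JDN = 2307565.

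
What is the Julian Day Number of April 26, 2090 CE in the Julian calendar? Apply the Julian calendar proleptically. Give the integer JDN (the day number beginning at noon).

In the Gregorian calendar the same day is 9 May 2090.
JDN 2299161 is 15 October 1582 CE (Gregorian); the target day is +185385 days from there, so JDN = 2484546.

2484546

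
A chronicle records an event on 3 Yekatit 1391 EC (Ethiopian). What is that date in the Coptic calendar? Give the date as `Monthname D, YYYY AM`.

The source date corresponds to 5 February 1399 in the proleptic Gregorian calendar (JDN 2232070).
That day falls on 3 Meshir 1115 AM in the Coptic calendar.

Meshir 3, 1115 AM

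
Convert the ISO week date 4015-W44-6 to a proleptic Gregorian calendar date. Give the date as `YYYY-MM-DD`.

4015-10-31

ISO week 1 of 4015 is the week containing the first Thursday of 4015.
Week 44, day 6 (Saturday) lands on 4015-10-31.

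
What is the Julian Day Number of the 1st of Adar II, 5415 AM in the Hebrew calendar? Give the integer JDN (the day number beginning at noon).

Equivalently 10 March 1655 (Gregorian).
JDN 2451545 is 1 January 2000 CE (Gregorian); the target day is −125940 days from there, so JDN = 2325605.

2325605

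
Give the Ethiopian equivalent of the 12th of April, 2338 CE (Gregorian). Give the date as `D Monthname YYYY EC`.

1 Miyazya 2330 EC

Julian Day Number of the source date = 2575098.
Converting JDN 2575098 to the Ethiopian calendar gives 1 Miyazya 2330 EC.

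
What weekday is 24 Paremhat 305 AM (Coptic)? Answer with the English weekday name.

Sunday

This is JDN 1936269 (22 March 589 Gregorian).
JDN 1936269 mod 7 = 6, and JDN 0 was a Monday, so this is a Sunday.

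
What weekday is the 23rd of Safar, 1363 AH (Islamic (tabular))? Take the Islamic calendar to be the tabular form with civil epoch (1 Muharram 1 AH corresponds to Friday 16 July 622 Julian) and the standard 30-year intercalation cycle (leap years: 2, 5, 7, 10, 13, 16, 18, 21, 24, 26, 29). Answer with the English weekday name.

This is JDN 2431139 (18 February 1944 Gregorian).
Since JDN mod 7 = 4 (0 = Monday), the day is Friday.

Friday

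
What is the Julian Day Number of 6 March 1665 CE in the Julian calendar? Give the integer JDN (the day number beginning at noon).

2329264

In the Gregorian calendar the same day is 16 March 1665.
JDN 2400001 is 17 November 1858 CE (Gregorian), MJD 0; the target day is −70737 days from there, so JDN = 2329264.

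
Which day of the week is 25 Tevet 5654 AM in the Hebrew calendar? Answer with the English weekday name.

Wednesday

In the Gregorian calendar this is 3 January 1894 (JDN 2412832).
2412832 ≡ 2 (mod 7); counting from Monday = 0 gives Wednesday.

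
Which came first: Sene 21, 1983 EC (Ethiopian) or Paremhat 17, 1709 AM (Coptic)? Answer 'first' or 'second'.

first

The two dates have Julian Day Numbers 2448436 and 2449073 respectively.
Since 2448436 < 2449073, the first date comes first.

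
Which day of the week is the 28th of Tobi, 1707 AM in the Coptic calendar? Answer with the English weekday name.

Tuesday

This is JDN 2448293 (5 February 1991 Gregorian).
JDN 2448293 mod 7 = 1, and JDN 0 was a Monday, so this is a Tuesday.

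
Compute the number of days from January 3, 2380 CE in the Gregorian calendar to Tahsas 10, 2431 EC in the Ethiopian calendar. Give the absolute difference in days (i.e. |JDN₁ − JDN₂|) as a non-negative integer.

21538

First date → JDN 2590339; second date → JDN 2611877.
The interval is |2590339 − 2611877| = 21538 days.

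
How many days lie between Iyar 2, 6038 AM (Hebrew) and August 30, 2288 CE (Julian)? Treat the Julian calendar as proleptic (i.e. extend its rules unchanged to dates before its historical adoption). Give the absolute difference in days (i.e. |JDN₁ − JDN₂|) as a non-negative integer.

First date → JDN 2553198; second date → JDN 2556992.
The interval is |2553198 − 2556992| = 3794 days.

3794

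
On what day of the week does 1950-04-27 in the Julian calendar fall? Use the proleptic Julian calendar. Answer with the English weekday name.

This is JDN 2433412 (10 May 1950 Gregorian).
Since JDN mod 7 = 2 (0 = Monday), the day is Wednesday.

Wednesday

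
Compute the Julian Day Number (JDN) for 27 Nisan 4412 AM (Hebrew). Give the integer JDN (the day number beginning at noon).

1959303

Equivalently 15 April 652 (proleptic Gregorian).
JDN 2451545 is 1 January 2000 CE (Gregorian); the target day is −492242 days from there, so JDN = 1959303.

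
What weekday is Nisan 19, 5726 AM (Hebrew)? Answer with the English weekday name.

This is JDN 2439225 (9 April 1966 Gregorian).
2439225 ≡ 5 (mod 7); counting from Monday = 0 gives Saturday.

Saturday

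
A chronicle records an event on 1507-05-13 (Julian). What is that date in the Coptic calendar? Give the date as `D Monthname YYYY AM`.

18 Pashons 1223 AM

Both dates share Julian Day Number 2271622; in the Coptic calendar that is 18 Pashons 1223 AM.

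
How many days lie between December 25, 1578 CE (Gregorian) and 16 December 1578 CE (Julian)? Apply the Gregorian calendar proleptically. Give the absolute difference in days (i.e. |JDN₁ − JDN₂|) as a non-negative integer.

JDN of the first date = 2297771.
JDN of the second date = 2297772.
|2297772 − 2297771| = 1.

1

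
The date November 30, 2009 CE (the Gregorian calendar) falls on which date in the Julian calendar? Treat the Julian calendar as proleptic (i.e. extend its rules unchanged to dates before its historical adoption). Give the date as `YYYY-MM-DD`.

2009-11-17

The Julian–Gregorian offset here is 13 days (Julian trailing).
30 November 2009 Gregorian − 13 days → 17 November 2009 Julian.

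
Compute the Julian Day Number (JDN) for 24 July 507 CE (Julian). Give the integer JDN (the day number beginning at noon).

In the proleptic Gregorian calendar the same day is 26 July 507.
JDN 2400001 is 17 November 1858 CE (Gregorian), MJD 0; the target day is −493557 days from there, so JDN = 1906444.

1906444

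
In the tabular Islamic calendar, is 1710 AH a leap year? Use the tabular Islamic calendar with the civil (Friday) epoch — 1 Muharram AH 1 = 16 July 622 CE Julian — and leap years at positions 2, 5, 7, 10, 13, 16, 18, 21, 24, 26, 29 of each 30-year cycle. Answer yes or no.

Year 1710 AH is year 30 of its 30-year cycle; leap positions are 2, 5, 7, 10, 13, 16, 18, 21, 24, 26, 29, so it is a common year (354 days).

no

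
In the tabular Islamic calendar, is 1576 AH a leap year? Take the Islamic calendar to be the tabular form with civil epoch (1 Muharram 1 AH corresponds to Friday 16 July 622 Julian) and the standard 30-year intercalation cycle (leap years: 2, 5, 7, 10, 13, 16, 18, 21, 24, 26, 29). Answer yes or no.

Year 1576 AH is year 16 of its 30-year cycle; leap positions are 2, 5, 7, 10, 13, 16, 18, 21, 24, 26, 29, so it is a leap year (355 days).

yes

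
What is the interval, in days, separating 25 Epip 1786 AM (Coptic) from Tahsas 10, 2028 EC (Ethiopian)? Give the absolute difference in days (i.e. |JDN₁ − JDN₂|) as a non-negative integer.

JDN of the first date = 2477325.
JDN of the second date = 2464682.
|2464682 − 2477325| = 12643.

12643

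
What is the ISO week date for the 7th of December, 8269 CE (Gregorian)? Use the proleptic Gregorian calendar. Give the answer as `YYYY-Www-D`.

The weekday is Tuesday (ISO weekday 2).
That Tuesday belongs to ISO week 49 of ISO year 8269.

8269-W49-2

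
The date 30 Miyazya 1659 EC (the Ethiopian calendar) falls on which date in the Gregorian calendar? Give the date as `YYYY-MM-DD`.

Both dates share Julian Day Number 2330044; in the Gregorian calendar that is 5 May 1667 CE.

1667-05-05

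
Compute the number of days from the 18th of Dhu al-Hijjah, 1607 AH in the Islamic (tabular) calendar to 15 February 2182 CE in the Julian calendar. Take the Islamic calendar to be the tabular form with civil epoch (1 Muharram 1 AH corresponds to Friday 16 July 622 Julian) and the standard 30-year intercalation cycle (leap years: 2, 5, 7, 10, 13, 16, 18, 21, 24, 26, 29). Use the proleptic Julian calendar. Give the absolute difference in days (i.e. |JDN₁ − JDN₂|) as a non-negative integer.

JDN of the first date = 2517895.
JDN of the second date = 2518079.
|2518079 − 2517895| = 184.

184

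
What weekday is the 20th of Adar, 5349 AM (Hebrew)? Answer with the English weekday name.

Equivalently 8 March 1589 Gregorian, JDN 2301497.
2301497 ≡ 2 (mod 7); counting from Monday = 0 gives Wednesday.

Wednesday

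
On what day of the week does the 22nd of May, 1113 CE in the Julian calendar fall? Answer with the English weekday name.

Thursday

In the proleptic Gregorian calendar this is 29 May 1113 (JDN 2127723).
2127723 ≡ 3 (mod 7); counting from Monday = 0 gives Thursday.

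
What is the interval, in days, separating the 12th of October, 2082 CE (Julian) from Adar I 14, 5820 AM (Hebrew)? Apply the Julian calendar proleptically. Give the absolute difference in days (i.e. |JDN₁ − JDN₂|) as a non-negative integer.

First date → JDN 2481793; second date → JDN 2473505.
The interval is |2481793 − 2473505| = 8288 days.

8288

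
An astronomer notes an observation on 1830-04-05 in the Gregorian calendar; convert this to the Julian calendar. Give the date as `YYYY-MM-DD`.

1830-03-24

The Julian–Gregorian offset here is 12 days (Julian trailing).
5 April 1830 Gregorian − 12 days → 24 March 1830 Julian.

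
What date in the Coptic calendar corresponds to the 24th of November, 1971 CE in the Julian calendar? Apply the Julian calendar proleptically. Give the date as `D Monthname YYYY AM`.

The source date corresponds to 7 December 1971 in the Gregorian calendar (JDN 2441293).
That day falls on 27 Hathor 1688 AM in the Coptic calendar.

27 Hathor 1688 AM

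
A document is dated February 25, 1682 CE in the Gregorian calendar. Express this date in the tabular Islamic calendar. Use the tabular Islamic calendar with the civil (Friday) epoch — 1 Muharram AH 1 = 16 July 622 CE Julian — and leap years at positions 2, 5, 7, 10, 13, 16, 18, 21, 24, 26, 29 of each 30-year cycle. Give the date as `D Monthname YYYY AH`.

17 Safar 1093 AH

Both dates share Julian Day Number 2335454; in the tabular Islamic calendar that is 17 Safar 1093 AH.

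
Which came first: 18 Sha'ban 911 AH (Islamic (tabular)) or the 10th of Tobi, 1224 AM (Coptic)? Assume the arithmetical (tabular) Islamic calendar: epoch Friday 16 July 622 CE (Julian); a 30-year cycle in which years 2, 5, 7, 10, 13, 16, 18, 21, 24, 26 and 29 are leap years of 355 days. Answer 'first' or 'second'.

Converting both to JDN: 2271138 vs 2271860; the smaller is the first.

first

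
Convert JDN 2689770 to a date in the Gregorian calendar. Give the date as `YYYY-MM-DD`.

2652-03-28

Counting from JDN 2299161 = 15 Oct 1582 gives an offset of 390609 days.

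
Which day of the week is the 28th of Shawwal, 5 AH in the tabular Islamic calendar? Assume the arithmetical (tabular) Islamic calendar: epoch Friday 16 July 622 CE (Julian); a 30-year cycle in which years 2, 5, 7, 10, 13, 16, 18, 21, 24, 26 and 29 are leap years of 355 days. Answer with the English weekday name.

Equivalently 25 March 627 Gregorian, JDN 1950150.
1950150 ≡ 6 (mod 7); counting from Monday = 0 gives Sunday.

Sunday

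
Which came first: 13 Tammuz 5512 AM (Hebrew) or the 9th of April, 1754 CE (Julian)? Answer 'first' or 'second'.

The two dates have Julian Day Numbers 2361141 and 2361805 respectively.
Since 2361141 < 2361805, the first date comes first.

first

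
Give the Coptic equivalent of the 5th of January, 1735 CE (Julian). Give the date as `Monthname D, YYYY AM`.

Both dates share Julian Day Number 2354771; in the Coptic calendar that is 10 Tobi 1451 AM.

Tobi 10, 1451 AM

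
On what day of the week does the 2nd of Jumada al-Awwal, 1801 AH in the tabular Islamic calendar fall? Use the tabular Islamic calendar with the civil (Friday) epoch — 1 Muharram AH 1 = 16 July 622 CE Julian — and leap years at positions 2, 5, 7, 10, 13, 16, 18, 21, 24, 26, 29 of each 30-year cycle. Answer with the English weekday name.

Equivalently 10 April 2369 Gregorian, JDN 2586419.
2586419 ≡ 3 (mod 7); counting from Monday = 0 gives Thursday.

Thursday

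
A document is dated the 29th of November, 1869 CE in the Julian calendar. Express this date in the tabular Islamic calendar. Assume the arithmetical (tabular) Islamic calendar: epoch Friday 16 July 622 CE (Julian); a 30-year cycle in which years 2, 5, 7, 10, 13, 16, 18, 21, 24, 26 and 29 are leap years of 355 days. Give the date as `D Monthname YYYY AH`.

Julian Day Number of the source date = 2404043.
Converting JDN 2404043 to the tabular Islamic calendar gives 7 Ramadan 1286 AH.

7 Ramadan 1286 AH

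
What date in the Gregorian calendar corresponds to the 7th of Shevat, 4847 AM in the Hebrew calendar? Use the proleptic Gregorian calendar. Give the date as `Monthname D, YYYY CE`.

Julian Day Number of the source date = 2118099.
Converting JDN 2118099 to the Gregorian calendar gives 21 January 1087 CE.

January 21, 1087 CE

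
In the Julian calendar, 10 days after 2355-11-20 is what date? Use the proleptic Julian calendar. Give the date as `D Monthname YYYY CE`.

Counting 10 days forward from JDN 2581545 reaches JDN 2581555, which is 30 November 2355 CE.

30 November 2355 CE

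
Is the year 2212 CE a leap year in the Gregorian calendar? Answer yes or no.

yes

2212 is divisible by 4 and not by 100, so it is a leap year.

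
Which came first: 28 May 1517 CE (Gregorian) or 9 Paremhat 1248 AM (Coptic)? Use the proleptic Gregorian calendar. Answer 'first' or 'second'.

first

The two dates have Julian Day Numbers 2275280 and 2280685 respectively.
Since 2275280 < 2280685, the first date comes first.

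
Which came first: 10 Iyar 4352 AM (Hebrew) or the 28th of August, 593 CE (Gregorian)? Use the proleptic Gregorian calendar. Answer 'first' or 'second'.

first

Converting both to JDN: 1937404 vs 1937889; the smaller is the first.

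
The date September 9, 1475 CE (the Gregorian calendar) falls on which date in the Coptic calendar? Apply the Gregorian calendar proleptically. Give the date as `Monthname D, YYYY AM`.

Thout 2, 1192 AM

Julian Day Number of the source date = 2260044.
Converting JDN 2260044 to the Coptic calendar gives 2 Thout 1192 AM.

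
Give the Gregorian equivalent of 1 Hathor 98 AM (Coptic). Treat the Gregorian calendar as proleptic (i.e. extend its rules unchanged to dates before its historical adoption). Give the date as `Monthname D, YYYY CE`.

October 29, 381 CE

Julian Day Number of the source date = 1860519.
Converting JDN 1860519 to the Gregorian calendar gives 29 October 381 CE.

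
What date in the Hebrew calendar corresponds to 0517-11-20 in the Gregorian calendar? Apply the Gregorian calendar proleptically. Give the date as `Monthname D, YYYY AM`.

Julian Day Number of the source date = 1910214.
Converting JDN 1910214 to the Hebrew calendar gives 18 Kislev 4278 AM.

Kislev 18, 4278 AM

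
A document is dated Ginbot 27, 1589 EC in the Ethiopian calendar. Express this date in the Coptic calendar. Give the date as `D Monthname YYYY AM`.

The source date corresponds to 1 June 1597 in the Gregorian calendar (JDN 2304504).
That day falls on 27 Pashons 1313 AM in the Coptic calendar.

27 Pashons 1313 AM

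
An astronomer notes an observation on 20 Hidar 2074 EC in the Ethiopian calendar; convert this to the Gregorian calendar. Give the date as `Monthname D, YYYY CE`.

Both dates share Julian Day Number 2481463; in the Gregorian calendar that is 29 November 2081 CE.

November 29, 2081 CE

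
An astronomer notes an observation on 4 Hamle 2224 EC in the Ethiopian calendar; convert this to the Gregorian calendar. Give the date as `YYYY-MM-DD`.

2232-07-13

Both dates share Julian Day Number 2536475; in the Gregorian calendar that is 13 July 2232 CE.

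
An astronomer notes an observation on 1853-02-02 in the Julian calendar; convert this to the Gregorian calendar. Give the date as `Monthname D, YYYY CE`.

For dates in this range the Gregorian date is 12 days ahead of the Julian.
2 February 1853 Julian + 12 days → 14 February 1853 Gregorian.

February 14, 1853 CE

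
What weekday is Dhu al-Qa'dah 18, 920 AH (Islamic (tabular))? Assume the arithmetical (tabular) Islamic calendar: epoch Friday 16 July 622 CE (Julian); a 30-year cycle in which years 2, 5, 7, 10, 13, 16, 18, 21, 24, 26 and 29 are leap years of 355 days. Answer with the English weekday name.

This is JDN 2274415 (14 January 1515 Gregorian).
2274415 ≡ 3 (mod 7); counting from Monday = 0 gives Thursday.

Thursday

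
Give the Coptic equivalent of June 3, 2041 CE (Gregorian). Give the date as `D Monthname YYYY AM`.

Julian Day Number of the source date = 2466674.
Converting JDN 2466674 to the Coptic calendar gives 26 Pashons 1757 AM.

26 Pashons 1757 AM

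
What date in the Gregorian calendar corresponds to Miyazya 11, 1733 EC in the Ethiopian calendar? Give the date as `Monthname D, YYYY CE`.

Both dates share Julian Day Number 2357054; in the Gregorian calendar that is 17 April 1741 CE.

April 17, 1741 CE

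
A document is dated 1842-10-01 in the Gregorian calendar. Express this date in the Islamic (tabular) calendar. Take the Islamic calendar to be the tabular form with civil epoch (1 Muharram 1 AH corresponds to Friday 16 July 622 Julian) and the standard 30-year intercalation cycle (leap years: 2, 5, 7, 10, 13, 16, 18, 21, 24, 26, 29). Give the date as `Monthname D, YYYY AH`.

Julian Day Number of the source date = 2394110.
Converting JDN 2394110 to the tabular Islamic calendar gives 25 Sha'ban 1258 AH.

Sha'ban 25, 1258 AH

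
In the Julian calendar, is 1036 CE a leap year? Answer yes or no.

yes

1036 mod 4 = 0, so it is a leap year in the Julian calendar.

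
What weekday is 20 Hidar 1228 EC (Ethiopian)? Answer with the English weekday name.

Equivalently 24 November 1235 Gregorian, JDN 2172462.
JDN 2172462 mod 7 = 5, and JDN 0 was a Monday, so this is a Saturday.

Saturday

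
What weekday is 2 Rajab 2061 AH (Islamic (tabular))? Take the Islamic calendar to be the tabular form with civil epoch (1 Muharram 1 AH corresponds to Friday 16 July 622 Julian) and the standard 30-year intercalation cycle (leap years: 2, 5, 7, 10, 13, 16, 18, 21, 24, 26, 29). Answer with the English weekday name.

Monday

This is JDN 2678613 (10 September 2621 Gregorian).
JDN 2678613 mod 7 = 0, and JDN 0 was a Monday, so this is a Monday.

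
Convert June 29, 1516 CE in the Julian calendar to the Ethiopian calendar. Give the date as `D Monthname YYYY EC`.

5 Hamle 1508 EC

The source date corresponds to 9 July 1516 in the proleptic Gregorian calendar (JDN 2274957).
That day falls on 5 Hamle 1508 EC in the Ethiopian calendar.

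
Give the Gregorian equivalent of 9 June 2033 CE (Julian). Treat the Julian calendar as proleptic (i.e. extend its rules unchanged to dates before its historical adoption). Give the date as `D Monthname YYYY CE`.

At this point the Julian calendar is 13 days behind the Gregorian.
9 June 2033 Julian + 13 days → 22 June 2033 Gregorian.

22 June 2033 CE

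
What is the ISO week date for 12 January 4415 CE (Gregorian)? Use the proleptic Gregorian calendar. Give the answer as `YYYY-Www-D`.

4415-W03-1

The weekday is Monday (ISO weekday 1).
That Monday belongs to ISO week 3 of ISO year 4415.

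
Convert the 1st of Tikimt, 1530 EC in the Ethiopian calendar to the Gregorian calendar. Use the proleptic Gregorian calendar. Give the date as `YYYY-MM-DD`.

1537-10-08

Julian Day Number of the source date = 2282718.
Converting JDN 2282718 to the Gregorian calendar gives 8 October 1537 CE.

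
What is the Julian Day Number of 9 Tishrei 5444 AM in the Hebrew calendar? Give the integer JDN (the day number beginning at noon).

2336035

In the Gregorian calendar the same day is 29 September 1683.
JDN 2299161 is 15 October 1582 CE (Gregorian); the target day is +36874 days from there, so JDN = 2336035.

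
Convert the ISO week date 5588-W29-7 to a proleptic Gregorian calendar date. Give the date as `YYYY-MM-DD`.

5588-07-24

ISO week 1 of 5588 is the week containing the first Thursday of 5588.
Week 29, day 7 (Sunday) lands on 5588-07-24.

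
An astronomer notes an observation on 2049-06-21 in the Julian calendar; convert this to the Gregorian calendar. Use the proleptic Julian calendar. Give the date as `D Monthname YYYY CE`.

4 July 2049 CE

At this point the Julian calendar is 13 days behind the Gregorian.
21 June 2049 Julian + 13 days → 4 July 2049 Gregorian.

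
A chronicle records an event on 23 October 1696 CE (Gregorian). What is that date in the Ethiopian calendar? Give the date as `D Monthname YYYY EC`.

Both dates share Julian Day Number 2340808; in the Ethiopian calendar that is 16 Tikimt 1689 EC.

16 Tikimt 1689 EC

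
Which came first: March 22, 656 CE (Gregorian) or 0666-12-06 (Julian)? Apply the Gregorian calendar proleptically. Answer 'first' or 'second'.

first

First date → JDN 1960740; second date → JDN 1964654.
JDN 1960740 < JDN 1964654, so the first date is earlier.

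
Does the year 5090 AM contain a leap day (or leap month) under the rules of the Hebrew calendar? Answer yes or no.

yes

Hebrew year 5090 is year 17 of its 19-year Metonic cycle; leap years are at positions 3, 6, 8, 11, 14, 17, 19, so it is a leap year (13 months).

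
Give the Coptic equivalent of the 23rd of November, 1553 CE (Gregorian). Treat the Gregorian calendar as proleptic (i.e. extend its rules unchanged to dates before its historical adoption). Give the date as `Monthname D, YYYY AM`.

Hathor 17, 1270 AM

Both dates share Julian Day Number 2288608; in the Coptic calendar that is 17 Hathor 1270 AM.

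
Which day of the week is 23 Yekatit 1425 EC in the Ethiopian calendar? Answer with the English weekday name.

Tuesday

Equivalently 26 February 1433 Gregorian, JDN 2244509.
Since JDN mod 7 = 1 (0 = Monday), the day is Tuesday.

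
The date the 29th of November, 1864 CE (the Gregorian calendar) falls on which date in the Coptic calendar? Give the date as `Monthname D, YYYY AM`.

Hathor 21, 1581 AM

Both dates share Julian Day Number 2402205; in the Coptic calendar that is 21 Hathor 1581 AM.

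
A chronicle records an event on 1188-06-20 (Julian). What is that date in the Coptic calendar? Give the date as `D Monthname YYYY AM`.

Julian Day Number of the source date = 2155146.
Converting JDN 2155146 to the Coptic calendar gives 26 Paoni 904 AM.

26 Paoni 904 AM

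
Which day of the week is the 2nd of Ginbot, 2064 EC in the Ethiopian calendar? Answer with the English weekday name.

Tuesday

In the Gregorian calendar this is 10 May 2072 (JDN 2477973).
2477973 ≡ 1 (mod 7); counting from Monday = 0 gives Tuesday.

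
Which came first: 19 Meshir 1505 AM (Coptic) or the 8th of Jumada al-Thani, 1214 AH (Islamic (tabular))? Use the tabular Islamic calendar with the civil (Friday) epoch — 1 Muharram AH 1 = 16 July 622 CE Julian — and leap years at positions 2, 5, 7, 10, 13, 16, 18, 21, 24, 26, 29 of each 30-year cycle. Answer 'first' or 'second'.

Converting both to JDN: 2374534 vs 2378442; the smaller is the first.

first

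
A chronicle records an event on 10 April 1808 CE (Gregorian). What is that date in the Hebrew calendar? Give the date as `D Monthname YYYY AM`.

13 Nisan 5568 AM

Both dates share Julian Day Number 2381518; in the Hebrew calendar that is 13 Nisan 5568 AM.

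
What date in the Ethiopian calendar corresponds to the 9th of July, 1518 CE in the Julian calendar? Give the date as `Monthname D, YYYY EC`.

Hamle 15, 1510 EC

Julian Day Number of the source date = 2275697.
Converting JDN 2275697 to the Ethiopian calendar gives 15 Hamle 1510 EC.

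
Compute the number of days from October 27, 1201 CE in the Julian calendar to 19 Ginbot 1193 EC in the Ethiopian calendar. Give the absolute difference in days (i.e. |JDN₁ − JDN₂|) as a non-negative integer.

166

First date → JDN 2160023; second date → JDN 2159857.
The interval is |2160023 − 2159857| = 166 days.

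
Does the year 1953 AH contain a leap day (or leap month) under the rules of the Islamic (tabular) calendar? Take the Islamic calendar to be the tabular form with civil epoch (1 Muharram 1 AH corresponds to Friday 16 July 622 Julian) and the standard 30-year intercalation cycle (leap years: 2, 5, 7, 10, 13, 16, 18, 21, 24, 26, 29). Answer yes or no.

Year 1953 AH is year 3 of its 30-year cycle; leap positions are 2, 5, 7, 10, 13, 16, 18, 21, 24, 26, 29, so it is a common year (354 days).

no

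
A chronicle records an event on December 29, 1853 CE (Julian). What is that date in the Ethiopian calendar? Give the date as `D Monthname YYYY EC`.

Both dates share Julian Day Number 2398229; in the Ethiopian calendar that is 3 Tir 1846 EC.

3 Tir 1846 EC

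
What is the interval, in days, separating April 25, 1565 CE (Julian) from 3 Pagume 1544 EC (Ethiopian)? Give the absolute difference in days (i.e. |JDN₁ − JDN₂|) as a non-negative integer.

4625

JDN of the first date = 2292789.
JDN of the second date = 2288164.
|2288164 − 2292789| = 4625.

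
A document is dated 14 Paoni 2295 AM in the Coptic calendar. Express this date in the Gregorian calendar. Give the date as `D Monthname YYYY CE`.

Julian Day Number of the source date = 2663196.
Converting JDN 2663196 to the Gregorian calendar gives 25 June 2579 CE.

25 June 2579 CE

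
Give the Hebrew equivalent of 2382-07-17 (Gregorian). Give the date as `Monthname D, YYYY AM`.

Av 6, 6142 AM

Julian Day Number of the source date = 2591265.
Converting JDN 2591265 to the Hebrew calendar gives 6 Av 6142 AM.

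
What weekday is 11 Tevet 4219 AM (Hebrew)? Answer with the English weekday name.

Friday

This is JDN 1888709 (3 January 459 Gregorian).
1888709 ≡ 4 (mod 7); counting from Monday = 0 gives Friday.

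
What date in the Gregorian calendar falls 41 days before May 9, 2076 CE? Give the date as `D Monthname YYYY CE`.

Counting 41 days back from JDN 2479433 reaches JDN 2479392, which is 29 March 2076 CE.

29 March 2076 CE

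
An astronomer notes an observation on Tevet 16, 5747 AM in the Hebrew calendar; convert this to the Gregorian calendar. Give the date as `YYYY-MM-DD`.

Julian Day Number of the source date = 2446813.
Converting JDN 2446813 to the Gregorian calendar gives 17 January 1987 CE.

1987-01-17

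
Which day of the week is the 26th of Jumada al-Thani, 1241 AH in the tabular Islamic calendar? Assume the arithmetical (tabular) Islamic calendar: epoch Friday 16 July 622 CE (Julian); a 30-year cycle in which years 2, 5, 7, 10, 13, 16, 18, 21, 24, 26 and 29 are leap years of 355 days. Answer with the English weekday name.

Sunday

Equivalently 5 February 1826 Gregorian, JDN 2388028.
Since JDN mod 7 = 6 (0 = Monday), the day is Sunday.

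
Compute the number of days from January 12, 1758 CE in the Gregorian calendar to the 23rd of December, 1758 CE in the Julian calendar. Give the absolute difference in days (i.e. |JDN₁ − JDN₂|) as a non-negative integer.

356

JDN of the first date = 2363168.
JDN of the second date = 2363524.
|2363524 − 2363168| = 356.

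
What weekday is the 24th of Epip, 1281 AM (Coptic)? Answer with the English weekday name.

Wednesday

In the proleptic Gregorian calendar this is 28 July 1565 (JDN 2292873).
Since JDN mod 7 = 2 (0 = Monday), the day is Wednesday.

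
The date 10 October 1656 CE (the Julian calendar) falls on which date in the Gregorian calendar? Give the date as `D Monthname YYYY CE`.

20 October 1656 CE

The Julian–Gregorian offset here is 10 days (Julian trailing).
10 October 1656 Julian + 10 days → 20 October 1656 Gregorian.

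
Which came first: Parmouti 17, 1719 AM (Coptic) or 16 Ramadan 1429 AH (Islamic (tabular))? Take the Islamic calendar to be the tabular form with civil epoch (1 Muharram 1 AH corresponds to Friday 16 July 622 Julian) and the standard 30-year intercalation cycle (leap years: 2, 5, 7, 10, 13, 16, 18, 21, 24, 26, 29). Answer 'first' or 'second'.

First date → JDN 2452755; second date → JDN 2454727.
JDN 2452755 < JDN 2454727, so the first date is earlier.

first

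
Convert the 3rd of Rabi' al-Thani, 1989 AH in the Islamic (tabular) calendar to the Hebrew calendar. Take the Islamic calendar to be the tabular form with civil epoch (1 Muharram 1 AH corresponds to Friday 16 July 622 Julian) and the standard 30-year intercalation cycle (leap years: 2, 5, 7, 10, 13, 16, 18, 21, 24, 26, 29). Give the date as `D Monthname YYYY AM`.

4 Av 6311 AM

Julian Day Number of the source date = 2653012.
Converting JDN 2653012 to the Hebrew calendar gives 4 Av 6311 AM.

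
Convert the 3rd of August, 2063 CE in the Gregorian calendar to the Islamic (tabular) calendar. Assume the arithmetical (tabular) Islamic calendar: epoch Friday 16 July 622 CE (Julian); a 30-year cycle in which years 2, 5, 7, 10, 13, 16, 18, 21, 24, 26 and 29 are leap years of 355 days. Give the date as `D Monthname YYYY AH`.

Julian Day Number of the source date = 2474770.
Converting JDN 2474770 to the tabular Islamic calendar gives 8 Rabi' al-Thani 1486 AH.

8 Rabi' al-Thani 1486 AH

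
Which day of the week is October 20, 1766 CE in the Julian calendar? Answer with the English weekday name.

Friday

Equivalently 31 October 1766 Gregorian, JDN 2366382.
JDN 2366382 mod 7 = 4, and JDN 0 was a Monday, so this is a Friday.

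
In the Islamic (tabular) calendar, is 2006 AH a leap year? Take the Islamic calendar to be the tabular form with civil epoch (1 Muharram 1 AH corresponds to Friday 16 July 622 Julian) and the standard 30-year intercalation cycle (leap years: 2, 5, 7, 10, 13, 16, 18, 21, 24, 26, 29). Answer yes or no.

yes

Year 2006 AH is year 26 of its 30-year cycle; leap positions are 2, 5, 7, 10, 13, 16, 18, 21, 24, 26, 29, so it is a leap year (355 days).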